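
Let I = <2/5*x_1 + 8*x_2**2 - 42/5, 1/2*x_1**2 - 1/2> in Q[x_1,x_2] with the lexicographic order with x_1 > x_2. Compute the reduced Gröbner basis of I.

G = {x_1 + 20*x_2**2 - 21, x_2**4 - 21/10*x_2**2 + 11/10}

This is the nonlinear analogue of row-reducing a linear system.

f_1 = 2/5*x_1 + 8*x_2**2 - 42/5, LT = x_1.
f_2 = 1/2*x_1**2 - 1/2, LT = x_1**2.

S(f_1,f_2): lcm = x_1**2. S = 20*x_1*x_2**2 - 21*x_1 + 1.
  leading term x_1*x_2**2: subtract (50*x_2**2)·f_1 from 20*x_1*x_2**2 - 21*x_1 + 1 → -21*x_1 - 400*x_2**4 + 420*x_2**2 + 1
  leading term x_1: subtract (-105/2)·f_1 from -21*x_1 - 400*x_2**4 + 420*x_2**2 + 1 → -400*x_2**4 + 840*x_2**2 - 440
  leading term x_2**4: no divisor's leading term divides it; move -400*x_2**4 to the remainder.
  leading term x_2**2: no divisor's leading term divides it; move 840*x_2**2 to the remainder.
  leading term 1: no divisor's leading term divides it; move -440 to the remainder.
  remainder -400*x_2**4 + 840*x_2**2 - 440 ≠ 0; add g_3 = -400*x_2**4 + 840*x_2**2 - 440 to the basis.

The other S-polynomials (S(f_1,g_3), S(f_2,g_3)) all reduce to 0 modulo the current basis, so we have a Gröbner basis.
Inter-reduce: drop elements whose leading term is divisible by another's, tail-reduce, and make monic.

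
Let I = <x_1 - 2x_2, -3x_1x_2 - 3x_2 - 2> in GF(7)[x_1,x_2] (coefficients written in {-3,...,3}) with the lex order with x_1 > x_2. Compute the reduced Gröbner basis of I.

The reduced Gröbner basis is the canonical form of the ideal for this ordering.

f_1 = x_1 - 2x_2, LT = x_1.
f_2 = -3x_1x_2 - 3x_2 - 2, LT = x_1x_2.

S(f_1,f_2): lcm = x_1x_2. S = -2x_2^{2} - x_2 - 3.
  leading term x_2^{2}: no divisor's leading term divides it; move -2x_2^{2} to the remainder.
  leading term x_2: no divisor's leading term divides it; move -x_2 to the remainder.
  leading term 1: no divisor's leading term divides it; move -3 to the remainder.
  remainder -2x_2^{2} - x_2 - 3 ≠ 0; add g_3 = -2x_2^{2} - x_2 - 3 to the basis.

The other S-polynomials (S(f_1,g_3), S(f_2,g_3)) all reduce to 0 modulo the current basis, so we have a Gröbner basis.
Inter-reduce: drop elements whose leading term is divisible by another's, tail-reduce, and make monic.

G = {x_1 - 2x_2, x_2^{2} - 3x_2 - 2}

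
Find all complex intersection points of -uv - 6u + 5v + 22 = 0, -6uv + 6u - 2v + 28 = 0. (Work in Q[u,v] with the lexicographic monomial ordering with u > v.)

Compute a lex Gröbner basis by Buchberger's algorithm.
f_1 = -uv - 6u + 5v + 22, LT = uv.
f_2 = -6uv + 6u - 2v + 28, LT = uv.

S(f_1,f_2): lcm = uv. S = 7u - 16/3v - 52/3.
  reduce S modulo (f_1, f_2):
  remainder 7u - 16/3v - 52/3 ≠ 0; add h_3 = 7u - 16/3v - 52/3 to the basis.

S(f_1,h_3): lcm = uv. S = 6u + 16/21v^2 - 53/21v - 22.
  reduce S modulo (f_1, f_2, h_3):
  remainder 16/21v^2 + 43/21v - 50/7 ≠ 0; add h_4 = 16/21v^2 + 43/21v - 50/7 to the basis.

The other S-polynomials (S(f_2,h_3), S(f_1,h_4), S(f_2,h_4), S(h_3,h_4)) all reduce to 0 modulo the current basis, so we have a Gröbner basis.
Inter-reduce: drop elements whose leading term is divisible by another's, tail-reduce, and make monic.
Reduced Gröbner basis: {u - 16/21v - 52/21, v^2 + 43/16v - 75/8}.

Since the basis is lex-ordered, v^2 + 43/16v - 75/8 is univariate in v. Its roots are {-75/16, 2}. Back-substituting each root into the other basis elements fixes the other coordinates.
  v = -75/16: the earlier basis element becomes u + 23/21 = 0, giving u = -23/21 — point (-23/21, -75/16).
  v = 2: the earlier basis element becomes u - 4 = 0, giving u = 4 — point (4, 2).

{(-23/21, -75/16), (4, 2)}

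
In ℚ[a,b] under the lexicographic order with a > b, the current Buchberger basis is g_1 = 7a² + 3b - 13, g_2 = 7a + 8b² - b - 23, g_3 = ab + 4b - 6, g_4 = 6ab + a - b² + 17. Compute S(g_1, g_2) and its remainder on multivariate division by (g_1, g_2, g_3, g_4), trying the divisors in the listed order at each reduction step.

S(g_1, g_2) = -8/7ab² + 1/7ab + 23/7a + 3/7b - 13/7; remainder on division = 64/49b⁴ - 16/49b³ - 367/49b² + 67/49b + 438/49.

lcm(LM(g_1), LM(g_2)) = a².
S = (lcm/LT(g_1))·g_1 − (lcm/LT(g_2))·g_2 = -8/7ab² + 1/7ab + 23/7a + 3/7b - 13/7.
Reduce S modulo (g_1, g_2, g_3, g_4) in that order:
  leading term ab²: subtract (-8/49b²)·g_2 from -8/7ab² + 1/7ab + 23/7a + 3/7b - 13/7 → 1/7ab + 23/7a + 64/49b⁴ - 8/49b³ - 184/49b² + 3/7b - 13/7
  leading term ab: subtract (1/49b)·g_2 from 1/7ab + 23/7a + 64/49b⁴ - 8/49b³ - 184/49b² + 3/7b - 13/7 → 23/7a + 64/49b⁴ - 16/49b³ - 183/49b² + 44/49b - 13/7
  leading term a: subtract (23/49)·g_2 from 23/7a + 64/49b⁴ - 16/49b³ - 183/49b² + 44/49b - 13/7 → 64/49b⁴ - 16/49b³ - 367/49b² + 67/49b + 438/49
  leading term b⁴: no divisor's leading term divides it; move 64/49b⁴ to the remainder.
  leading term b³: no divisor's leading term divides it; move -16/49b³ to the remainder.
  leading term b²: no divisor's leading term divides it; move -367/49b² to the remainder.
  leading term b: no divisor's leading term divides it; move 67/49b to the remainder.
  leading term 1: no divisor's leading term divides it; move 438/49 to the remainder.
The remainder 64/49b⁴ - 16/49b³ - 367/49b² + 67/49b + 438/49 is nonzero, so it would be added as the next basis element.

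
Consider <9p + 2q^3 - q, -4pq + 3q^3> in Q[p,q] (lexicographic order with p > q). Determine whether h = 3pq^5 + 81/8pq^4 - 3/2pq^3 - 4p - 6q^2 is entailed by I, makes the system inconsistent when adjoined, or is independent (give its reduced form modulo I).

3pq^5 + 81/8pq^4 - 3/2pq^3 - 4p - 6q^2 is independent of I; its normal form modulo I is 8/9q^3 - 6q^2 - 4/9q.

First compute the reduced Gröbner basis of I by Buchberger's algorithm.
f_1 = 9p + 2q^3 - q, LT = p.
f_2 = -4pq + 3q^3, LT = pq.

S(f_1,f_2): lcm = pq. S = 2/9q^4 + 3/4q^3 - 1/9q^2.
  leading term q^4: no divisor's leading term divides it; move 2/9q^4 to the remainder.
  leading term q^3: no divisor's leading term divides it; move 3/4q^3 to the remainder.
  leading term q^2: no divisor's leading term divides it; move -1/9q^2 to the remainder.
  remainder 2/9q^4 + 3/4q^3 - 1/9q^2 ≠ 0; add k_3 = 2/9q^4 + 3/4q^3 - 1/9q^2 to the basis.

The other S-polynomials (S(f_1,k_3), S(f_2,k_3)) all reduce to 0 modulo the current basis, so we have a Gröbner basis.
Inter-reduce: drop elements whose leading term is divisible by another's, tail-reduce, and make monic.
Reduced Gröbner basis: {p + 2/9q^3 - 1/9q, q^4 + 27/8q^3 - 1/2q^2}.
Label its elements g_1 = p + 2/9q^3 - 1/9q, g_2 = q^4 + 27/8q^3 - 1/2q^2.

Reduce h = 3pq^5 + 81/8pq^4 - 3/2pq^3 - 4p - 6q^2 modulo G:
  leading term pq^5: subtract (3q^5)·g_1 from 3pq^5 + 81/8pq^4 - 3/2pq^3 - 4p - 6q^2 → 81/8pq^4 - 3/2pq^3 - 4p - 2/3q^8 + 1/3q^6 - 6q^2
  leading term pq^4: subtract (81/8q^4)·g_1 from 81/8pq^4 - 3/2pq^3 - 4p - 2/3q^8 + 1/3q^6 - 6q^2 → -3/2pq^3 - 4p - 2/3q^8 - 9/4q^7 + 1/3q^6 + 9/8q^5 - 6q^2
  leading term pq^3: subtract (-3/2q^3)·g_1 from -3/2pq^3 - 4p - 2/3q^8 - 9/4q^7 + 1/3q^6 + 9/8q^5 - 6q^2 → -4p - 2/3q^8 - 9/4q^7 + 2/3q^6 + 9/8q^5 - 1/6q^4 - 6q^2
  leading term p: subtract (-4)·g_1 from -4p - 2/3q^8 - 9/4q^7 + 2/3q^6 + 9/8q^5 - 1/6q^4 - 6q^2 → -2/3q^8 - 9/4q^7 + 2/3q^6 + 9/8q^5 - 1/6q^4 + 8/9q^3 - 6q^2 - 4/9q
  leading term q^8: subtract (-2/3q^4)·g_2 from -2/3q^8 - 9/4q^7 + 2/3q^6 + 9/8q^5 - 1/6q^4 + 8/9q^3 - 6q^2 - 4/9q → 1/3q^6 + 9/8q^5 - 1/6q^4 + 8/9q^3 - 6q^2 - 4/9q
  leading term q^6: subtract (1/3q^2)·g_2 from 1/3q^6 + 9/8q^5 - 1/6q^4 + 8/9q^3 - 6q^2 - 4/9q → 8/9q^3 - 6q^2 - 4/9q
  leading term q^3: no divisor's leading term divides it; move 8/9q^3 to the remainder.
  leading term q^2: no divisor's leading term divides it; move -6q^2 to the remainder.
  leading term q: no divisor's leading term divides it; move -4/9q to the remainder.
  normal form = 8/9q^3 - 6q^2 - 4/9q.
The normal form is nonzero, so h ∉ I. Since h minus its normal form lies in I, I + (h) = I + (r) where r = 8/9q^3 - 6q^2 - 4/9q; decide whether this ideal is the whole ring.
Run Buchberger on G together with r (pairs among the g_i already reduce to 0 since G is a Gröbner basis):
g_1 = p + 2/9q^3 - 1/9q, LT = p.
g_2 = q^4 + 27/8q^3 - 1/2q^2, LT = q^4.
r = 8/9q^3 - 6q^2 - 4/9q, LT = q^3.

S(g_2,r): lcm = q^4. S = 81/8q^3.
  leading term q^3: subtract (729/64)·r from 81/8q^3 → 2187/32q^2 + 81/16q
  leading term q^2: no divisor's leading term divides it; move 2187/32q^2 to the remainder.
  leading term q: no divisor's leading term divides it; move 81/16q to the remainder.
  remainder 2187/32q^2 + 81/16q ≠ 0; add m_4 = 2187/32q^2 + 81/16q to the basis.

S(g_2,m_4): lcm = q^4. S = 713/216q^3 - 1/2q^2.
  leading term q^3: subtract (713/192)·r from 713/216q^3 - 1/2q^2 → 697/32q^2 + 713/432q
  leading term q^2: subtract (697/2187)·m_4 from 697/32q^2 + 713/432q → 1/27q
  leading term q: no divisor's leading term divides it; move 1/27q to the remainder.
  remainder 1/27q ≠ 0; add m_5 = 1/27q to the basis.

The other S-polynomials (S(g_1,g_2), S(g_1,r), S(g_1,m_4), S(r,m_4), S(g_1,m_5), S(g_2,m_5), S(r,m_5), S(m_4,m_5)) all reduce to 0 modulo the current basis, so we have a Gröbner basis.
Inter-reduce: drop elements whose leading term is divisible by another's, tail-reduce, and make monic.
Reduced Gröbner basis: {p, q}.
The reduced Gröbner basis of I + (h) is {p, q} ≠ {1}, a proper ideal, so the enlarged system stays consistent: h is independent of I, with normal form 8/9q^3 - 6q^2 - 4/9q.

Ideal membership is decidable via reduction modulo a Gröbner basis.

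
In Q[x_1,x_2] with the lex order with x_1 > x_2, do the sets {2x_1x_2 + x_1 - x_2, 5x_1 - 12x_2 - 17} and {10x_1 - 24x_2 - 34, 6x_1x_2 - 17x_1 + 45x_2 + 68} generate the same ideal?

Yes, the ideals are equal.

Since reduced Gröbner bases are canonical representatives of ideals under a given ordering, it suffices to compute and compare them.
Buchberger on the first generating set:
f_1 = 2x_1x_2 + x_1 - x_2, LT = x_1x_2.
f_2 = 5x_1 - 12x_2 - 17, LT = x_1.

S(f_1,f_2): lcm = x_1x_2. S = 1/2x_1 + 12/5x_2^2 + 29/10x_2.
  reduce S modulo (f_1, f_2):
  remainder 12/5x_2^2 + 41/10x_2 + 17/10 ≠ 0; add g_3 = 12/5x_2^2 + 41/10x_2 + 17/10 to the basis.

The other S-polynomials (S(f_1,g_3), S(f_2,g_3)) all reduce to 0 modulo the current basis, so we have a Gröbner basis.
Inter-reduce: drop elements whose leading term is divisible by another's, tail-reduce, and make monic.
Reduced Gröbner basis: {x_1 - 12/5x_2 - 17/5, x_2^2 + 41/24x_2 + 17/24}.

Buchberger on the second generating set:
h_1 = 10x_1 - 24x_2 - 34, LT = x_1.
h_2 = 6x_1x_2 - 17x_1 + 45x_2 + 68, LT = x_1x_2.

S(h_1,h_2): lcm = x_1x_2. S = 17/6x_1 - 12/5x_2^2 - 109/10x_2 - 34/3.
  reduce S modulo (h_1, h_2):
  remainder -12/5x_2^2 - 41/10x_2 - 17/10 ≠ 0; add k_3 = -12/5x_2^2 - 41/10x_2 - 17/10 to the basis.

The other S-polynomials (S(h_1,k_3), S(h_2,k_3)) all reduce to 0 modulo the current basis, so we have a Gröbner basis.
Inter-reduce: drop elements whose leading term is divisible by another's, tail-reduce, and make monic.
Reduced Gröbner basis: {x_1 - 12/5x_2 - 17/5, x_2^2 + 41/24x_2 + 17/24}.

These coincide, so the ideals are equal.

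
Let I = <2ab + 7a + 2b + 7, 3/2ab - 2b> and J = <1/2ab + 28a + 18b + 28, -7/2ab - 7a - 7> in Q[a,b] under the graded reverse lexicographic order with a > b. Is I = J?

For a fixed monomial order, each ideal has a unique reduced Gröbner basis; comparing bases decides equality.
Buchberger on the first generating set:
f_1 = 2ab + 7a + 2b + 7, LT = ab.
f_2 = 3/2ab - 2b, LT = ab.

S(f_1,f_2): lcm = ab. S = 7/2a + 7/3b + 7/2.
  reduce S modulo (f_1, f_2):
  remainder 7/2a + 7/3b + 7/2 ≠ 0; add g_3 = 7/2a + 7/3b + 7/2 to the basis.

S(f_1,g_3): lcm = ab. S = -2/3b^2 + 7/2a + 7/2.
  reduce S modulo (f_1, f_2, g_3):
  remainder -2/3b^2 - 7/3b ≠ 0; add g_4 = -2/3b^2 - 7/3b to the basis.

The other S-polynomials (S(f_2,g_3), S(f_1,g_4), S(f_2,g_4), S(g_3,g_4)) all reduce to 0 modulo the current basis, so we have a Gröbner basis.
Inter-reduce: drop elements whose leading term is divisible by another's, tail-reduce, and make monic.
Reduced Gröbner basis: {b^2 + 7/2b, a + 2/3b + 1}.

Buchberger on the second generating set:
h_1 = 1/2ab + 28a + 18b + 28, LT = ab.
h_2 = -7/2ab - 7a - 7, LT = ab.

S(h_1,h_2): lcm = ab. S = 54a + 36b + 54.
  reduce S modulo (h_1, h_2):
  remainder 54a + 36b + 54 ≠ 0; add k_3 = 54a + 36b + 54 to the basis.

S(h_1,k_3): lcm = ab. S = -2/3b^2 + 56a + 35b + 56.
  reduce S modulo (h_1, h_2, k_3):
  remainder -2/3b^2 - 7/3b ≠ 0; add k_4 = -2/3b^2 - 7/3b to the basis.

The other S-polynomials (S(h_2,k_3), S(h_1,k_4), S(h_2,k_4), S(k_3,k_4)) all reduce to 0 modulo the current basis, so we have a Gröbner basis.
Inter-reduce: drop elements whose leading term is divisible by another's, tail-reduce, and make monic.
Reduced Gröbner basis: {b^2 + 7/2b, a + 2/3b + 1}.

These coincide, so the ideals are equal.

Yes, the ideals are equal.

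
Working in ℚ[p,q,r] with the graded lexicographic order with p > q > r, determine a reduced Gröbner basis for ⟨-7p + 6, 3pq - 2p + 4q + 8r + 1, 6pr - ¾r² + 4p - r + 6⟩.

G = {r² - 116/21r - 88/7, p - 6/7, q + 28/23r - 5/46}

f_1 = -7p + 6, LT = p.
f_2 = 3pq - 2p + 4q + 8r + 1, LT = pq.
f_3 = 6pr - ¾r² + 4p - r + 6, LT = pr.

S(f_1,f_2): lcm = pq. S = ⅔p - 46/21q - 8/3r - ⅓.
  leading term p: subtract (-2/21)·f_1 from ⅔p - 46/21q - 8/3r - ⅓ → -46/21q - 8/3r + 5/21
  leading term q: no divisor's leading term divides it; move -46/21q to the remainder.
  leading term r: no divisor's leading term divides it; move -8/3r to the remainder.
  leading term 1: no divisor's leading term divides it; move 5/21 to the remainder.
  remainder -46/21q - 8/3r + 5/21 ≠ 0; add g_4 = -46/21q - 8/3r + 5/21 to the basis.

S(f_1,f_3): lcm = pr. S = ⅛r² - ⅔p - 29/42r - 1.
  leading term r²: no divisor's leading term divides it; move ⅛r² to the remainder.
  leading term p: subtract (2/21)·f_1 from -⅔p - 29/42r - 1 → -29/42r - 11/7
  leading term r: no divisor's leading term divides it; move -29/42r to the remainder.
  leading term 1: no divisor's leading term divides it; move -11/7 to the remainder.
  remainder ⅛r² - 29/42r - 11/7 ≠ 0; add g_5 = ⅛r² - 29/42r - 11/7 to the basis.

The other S-polynomials (S(f_2,f_3), S(f_1,g_4), S(f_2,g_4), S(f_3,g_4), S(f_1,g_5), S(f_2,g_5), S(f_3,g_5), S(g_4,g_5)) all reduce to 0 modulo the current basis, so we have a Gröbner basis.
Inter-reduce: drop elements whose leading term is divisible by another's, tail-reduce, and make monic.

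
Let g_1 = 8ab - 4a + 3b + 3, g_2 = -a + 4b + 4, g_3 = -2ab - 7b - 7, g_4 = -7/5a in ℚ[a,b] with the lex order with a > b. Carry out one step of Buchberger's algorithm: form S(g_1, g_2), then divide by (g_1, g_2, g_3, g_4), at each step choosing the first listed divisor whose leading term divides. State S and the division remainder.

S(g_1, g_2) = -½a + 4b² + 35/8b + ⅜; remainder on division = 4b² + 19/8b - 13/8.

lcm(LM(g_1), LM(g_2)) = ab.
S = (lcm/LT(g_1))·g_1 − (lcm/LT(g_2))·g_2 = -½a + 4b² + 35/8b + ⅜.
Reduce S modulo (g_1, g_2, g_3, g_4) in that order:
  leading term a: subtract (½)·g_2 from -½a + 4b² + 35/8b + ⅜ → 4b² + 19/8b - 13/8
  leading term b²: no divisor's leading term divides it; move 4b² to the remainder.
  leading term b: no divisor's leading term divides it; move 19/8b to the remainder.
  leading term 1: no divisor's leading term divides it; move -13/8 to the remainder.
The remainder 4b² + 19/8b - 13/8 is nonzero, so it would be added as the next basis element.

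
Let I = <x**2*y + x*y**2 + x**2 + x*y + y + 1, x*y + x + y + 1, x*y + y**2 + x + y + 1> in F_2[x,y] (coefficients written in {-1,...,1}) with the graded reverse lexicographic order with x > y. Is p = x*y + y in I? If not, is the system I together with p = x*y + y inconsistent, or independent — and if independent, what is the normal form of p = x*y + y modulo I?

x*y + y lies in I (it reduces to 0).

First compute the reduced Gröbner basis of I by Buchberger's algorithm.
f_1 = x**2*y + x*y**2 + x**2 + x*y + y + 1, LT = x**2*y.
f_2 = x*y + x + y + 1, LT = x*y.
f_3 = x*y + y**2 + x + y + 1, LT = x*y.

S(f_1,f_2): lcm = x**2*y. S = x*y**2 + x + y + 1.
  leading term x*y**2: subtract (y)·f_2 from x*y**2 + x + y + 1 → x*y + y**2 + x + 1
  leading term x*y: subtract (1)·f_2 from x*y + y**2 + x + 1 → y**2 + y
  leading term y**2: no divisor's leading term divides it; move y**2 to the remainder.
  leading term y: no divisor's leading term divides it; move y to the remainder.
  remainder y**2 + y ≠ 0; add h_4 = y**2 + y to the basis.

S(f_1,f_3): lcm = x**2*y. S = x + y + 1.
  leading term x: no divisor's leading term divides it; move x to the remainder.
  leading term y: no divisor's leading term divides it; move y to the remainder.
  leading term 1: no divisor's leading term divides it; move 1 to the remainder.
  remainder x + y + 1 ≠ 0; add h_5 = x + y + 1 to the basis.

S(f_2,f_3): lcm = x*y. S = y**2.
  leading term y**2: subtract (1)·h_4 from y**2 → y
  leading term y: no divisor's leading term divides it; move y to the remainder.
  remainder y ≠ 0; add h_6 = y to the basis.

The other S-polynomials (S(f_1,h_4), S(f_2,h_4), S(f_3,h_4), S(f_1,h_5), S(f_2,h_5), S(f_3,h_5), S(h_4,h_5), S(f_1,h_6), S(f_2,h_6), S(f_3,h_6), S(h_4,h_6), S(h_5,h_6)) all reduce to 0 modulo the current basis, so we have a Gröbner basis.
Inter-reduce: drop elements whose leading term is divisible by another's, tail-reduce, and make monic.
Reduced Gröbner basis: {x + 1, y}.
Label its elements g_1 = x + 1, g_2 = y.

Reduce p = x*y + y modulo G:
  leading term x*y: subtract (y)·g_1 from x*y + y → 0
  normal form = 0.
Since the normal form is 0, p ∈ I.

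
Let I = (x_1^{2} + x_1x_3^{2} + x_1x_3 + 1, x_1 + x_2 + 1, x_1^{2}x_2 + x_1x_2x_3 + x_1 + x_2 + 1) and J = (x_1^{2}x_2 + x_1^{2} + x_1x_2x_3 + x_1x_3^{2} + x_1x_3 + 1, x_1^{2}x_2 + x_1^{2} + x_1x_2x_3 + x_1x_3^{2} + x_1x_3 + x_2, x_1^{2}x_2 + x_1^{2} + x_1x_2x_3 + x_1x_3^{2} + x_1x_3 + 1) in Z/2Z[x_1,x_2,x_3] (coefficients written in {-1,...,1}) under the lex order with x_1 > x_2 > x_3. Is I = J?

No, the ideals differ.

Two ideals are equal iff their reduced Gröbner bases coincide (the reduced basis is unique for a fixed ordering).
Buchberger on the first generating set:
f_1 = x_1^{2} + x_1x_3^{2} + x_1x_3 + 1, LT = x_1^{2}.
f_2 = x_1 + x_2 + 1, LT = x_1.
f_3 = x_1^{2}x_2 + x_1x_2x_3 + x_1 + x_2 + 1, LT = x_1^{2}x_2.

S(f_1,f_2): lcm = x_1^{2}. S = x_1x_2 + x_1x_3^{2} + x_1x_3 + x_1 + 1.
  reduce S modulo (f_1, f_2, f_3):
  remainder x_2^{2} + x_2x_3^{2} + x_2x_3 + x_3^{2} + x_3 ≠ 0; add g_4 = x_2^{2} + x_2x_3^{2} + x_2x_3 + x_3^{2} + x_3 to the basis.

S(f_1,f_3): lcm = x_1^{2}x_2. S = x_1x_2x_3^{2} + x_1 + 1.
  reduce S modulo (f_1, f_2, f_3, g_4):
  remainder x_2x_3^{4} + x_2x_3^{3} + x_2x_3^{2} + x_2 + x_3^{4} + x_3^{3} ≠ 0; add g_5 = x_2x_3^{4} + x_2x_3^{3} + x_2x_3^{2} + x_2 + x_3^{4} + x_3^{3} to the basis.

S(f_3,g_4): lcm = x_1^{2}x_2^{2}. S = x_1^{2}x_2x_3^{2} + x_1^{2}x_2x_3 + x_1^{2}x_3^{2} + x_1^{2}x_3 + x_1x_2^{2}x_3 + x_1x_2 + x_2^{2} + x_2.
  reduce S modulo (f_1, f_2, f_3, g_4, g_5):
  remainder x_2x_3^{2} + x_2 + x_3^{2} + x_3 ≠ 0; add g_6 = x_2x_3^{2} + x_2 + x_3^{2} + x_3 to the basis.

S(f_3,g_5): lcm = x_1^{2}x_2x_3^{4}. S = x_1^{2}x_2x_3^{3} + x_1^{2}x_2x_3^{2} + x_1^{2}x_2 + x_1^{2}x_3^{4} + x_1^{2}x_3^{3} + x_1x_2x_3^{5} + x_1x_3^{4} + x_2x_3^{4} + x_3^{4}.
  reduce S modulo (f_1, f_2, f_3, g_4, g_5, g_6):
  remainder x_2x_3 + x_2 + x_3^{3} + x_3^{2} ≠ 0; add g_7 = x_2x_3 + x_2 + x_3^{3} + x_3^{2} to the basis.

S(g_5,g_7): lcm = x_2x_3^{4}. S = x_2x_3^{2} + x_2 + x_3^{6} + x_3^{5} + x_3^{4} + x_3^{3}.
  reduce S modulo (f_1, f_2, f_3, g_4, g_5, g_6, g_7):
  remainder x_3^{6} + x_3^{5} + x_3^{4} + x_3^{3} + x_3^{2} + x_3 ≠ 0; add g_8 = x_3^{6} + x_3^{5} + x_3^{4} + x_3^{3} + x_3^{2} + x_3 to the basis.

S(g_6,g_7): lcm = x_2x_3^{2}. S = x_2x_3 + x_2 + x_3^{4} + x_3^{3} + x_3^{2} + x_3.
  reduce S modulo (f_1, f_2, f_3, g_4, g_5, g_6, g_7, g_8):
  remainder x_3^{4} + x_3 ≠ 0; add g_9 = x_3^{4} + x_3 to the basis.

The other S-polynomials (S(f_2,f_3), S(f_1,g_4), S(f_2,g_4), S(f_1,g_5), S(f_2,g_5), S(g_4,g_5), S(f_1,g_6), S(f_2,g_6), S(f_3,g_6), S(g_4,g_6), S(g_5,g_6), S(f_1,g_7), S(f_2,g_7), S(f_3,g_7), S(g_4,g_7), S(f_1,g_8), S(f_2,g_8), S(f_3,g_8), S(g_4,g_8), S(g_5,g_8), S(g_6,g_8), S(g_7,g_8), S(f_1,g_9), S(f_2,g_9), S(f_3,g_9), S(g_4,g_9), S(g_5,g_9), S(g_6,g_9), S(g_7,g_9), S(g_8,g_9)) all reduce to 0 modulo the current basis, so we have a Gröbner basis.
Inter-reduce: drop elements whose leading term is divisible by another's, tail-reduce, and make monic.
Reduced Gröbner basis: {x_1 + x_2 + 1, x_2^{2} + x_3^{3} + x_3^{2}, x_2x_3 + x_2 + x_3^{3} + x_3^{2}, x_3^{4} + x_3}.

Buchberger on the second generating set:
h_1 = x_1^{2}x_2 + x_1^{2} + x_1x_2x_3 + x_1x_3^{2} + x_1x_3 + 1, LT = x_1^{2}x_2.
h_2 = x_1^{2}x_2 + x_1^{2} + x_1x_2x_3 + x_1x_3^{2} + x_1x_3 + x_2, LT = x_1^{2}x_2.
h_3 = x_1^{2}x_2 + x_1^{2} + x_1x_2x_3 + x_1x_3^{2} + x_1x_3 + 1, LT = x_1^{2}x_2.

S(h_1,h_2): lcm = x_1^{2}x_2. S = x_2 + 1.
  reduce S modulo (h_1, h_2, h_3):
  remainder x_2 + 1 ≠ 0; add k_4 = x_2 + 1 to the basis.

S(h_1,k_4): lcm = x_1^{2}x_2. S = x_1x_2x_3 + x_1x_3^{2} + x_1x_3 + 1.
  reduce S modulo (h_1, h_2, h_3, k_4):
  remainder x_1x_3^{2} + 1 ≠ 0; add k_5 = x_1x_3^{2} + 1 to the basis.

The other S-polynomials (S(h_1,h_3), S(h_2,h_3), S(h_2,k_4), S(h_3,k_4), S(h_1,k_5), S(h_2,k_5), S(h_3,k_5), S(k_4,k_5)) all reduce to 0 modulo the current basis, so we have a Gröbner basis.
Inter-reduce: drop elements whose leading term is divisible by another's, tail-reduce, and make monic.
Reduced Gröbner basis: {x_1x_3^{2} + 1, x_2 + 1}.

Since the reduced bases disagree, the two ideals are not the same.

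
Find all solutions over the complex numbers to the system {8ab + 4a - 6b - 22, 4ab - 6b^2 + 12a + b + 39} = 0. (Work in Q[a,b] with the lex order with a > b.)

{(-4, -1), (17/40 - sqrt(1309)/40, 7/12 - sqrt(1309)/12), (17/40 + sqrt(1309)/40, 7/12 + sqrt(1309)/12)}

Compute a lex Gröbner basis by Buchberger's algorithm.
f_1 = 8ab + 4a - 6b - 22, LT = ab.
f_2 = 4ab + 12a - 6b^2 + b + 39, LT = ab.

S(f_1,f_2): lcm = ab. S = -5/2a + 3/2b^2 - b - 25/2.
  leading term a: no divisor's leading term divides it; move -5/2a to the remainder.
  leading term b^2: no divisor's leading term divides it; move 3/2b^2 to the remainder.
  leading term b: no divisor's leading term divides it; move -b to the remainder.
  leading term 1: no divisor's leading term divides it; move -25/2 to the remainder.
  remainder -5/2a + 3/2b^2 - b - 25/2 ≠ 0; add h_3 = -5/2a + 3/2b^2 - b - 25/2 to the basis.

S(f_1,h_3): lcm = ab. S = 1/2a + 3/5b^3 - 2/5b^2 - 23/4b - 11/4.
  leading term a: subtract (-1/5)·h_3 from 1/2a + 3/5b^3 - 2/5b^2 - 23/4b - 11/4 → 3/5b^3 - 1/10b^2 - 119/20b - 21/4
  leading term b^3: no divisor's leading term divides it; move 3/5b^3 to the remainder.
  leading term b^2: no divisor's leading term divides it; move -1/10b^2 to the remainder.
  leading term b: no divisor's leading term divides it; move -119/20b to the remainder.
  leading term 1: no divisor's leading term divides it; move -21/4 to the remainder.
  remainder 3/5b^3 - 1/10b^2 - 119/20b - 21/4 ≠ 0; add h_4 = 3/5b^3 - 1/10b^2 - 119/20b - 21/4 to the basis.

The other S-polynomials (S(f_2,h_3), S(f_1,h_4), S(f_2,h_4), S(h_3,h_4)) all reduce to 0 modulo the current basis, so we have a Gröbner basis.
Inter-reduce: drop elements whose leading term is divisible by another's, tail-reduce, and make monic.
Reduced Gröbner basis: {a - 3/5b^2 + 2/5b + 5, b^3 - 1/6b^2 - 119/12b - 35/4}.

The lex basis is triangular: the last element involves only b. Solving b^3 - 1/6b^2 - 119/12b - 35/4 = 0 gives b ∈ {-1, 7/12 - sqrt(1309)/12, 7/12 + sqrt(1309)/12}; substituting each value into the earlier elements determines the remaining variables.
  b = -1: the earlier basis element becomes a + 4 = 0, giving a = -4 — point (-4, -1).
  b = 7/12 - sqrt(1309)/12: the earlier basis element becomes a - 17/40 + sqrt(1309)/40 = 0, giving a = 17/40 - sqrt(1309)/40 — point (17/40 - sqrt(1309)/40, 7/12 - sqrt(1309)/12).
  b = 7/12 + sqrt(1309)/12: the earlier basis element becomes a - sqrt(1309)/40 - 17/40 = 0, giving a = 17/40 + sqrt(1309)/40 — point (17/40 + sqrt(1309)/40, 7/12 + sqrt(1309)/12).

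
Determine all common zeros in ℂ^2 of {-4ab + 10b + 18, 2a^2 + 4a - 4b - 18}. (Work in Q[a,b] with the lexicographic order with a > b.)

{(1, -3), (-sqrt(217)/4 - 1/4, 33/16 - 3*sqrt(217)/16), (-1/4 + sqrt(217)/4, 33/16 + 3*sqrt(217)/16)}

Compute a lex Gröbner basis by Buchberger's algorithm.
f_1 = -4ab + 10b + 18, LT = ab.
f_2 = 2a^2 + 4a - 4b - 18, LT = a^2.

S(f_1,f_2): lcm = a^2b. S = -9/2ab - 9/2a + 2b^2 + 9b.
  reduce S modulo (f_1, f_2):
  remainder -9/2a + 2b^2 - 9/4b - 81/4 ≠ 0; add h_3 = -9/2a + 2b^2 - 9/4b - 81/4 to the basis.

S(f_1,h_3): lcm = ab. S = 4/9b^3 - 1/2b^2 - 7b - 9/2.
  reduce S modulo (f_1, f_2, h_3):
  remainder 4/9b^3 - 1/2b^2 - 7b - 9/2 ≠ 0; add h_4 = 4/9b^3 - 1/2b^2 - 7b - 9/2 to the basis.

The other S-polynomials (S(f_2,h_3), S(f_1,h_4), S(f_2,h_4), S(h_3,h_4)) all reduce to 0 modulo the current basis, so we have a Gröbner basis.
Inter-reduce: drop elements whose leading term is divisible by another's, tail-reduce, and make monic.
Reduced Gröbner basis: {a - 4/9b^2 + 1/2b + 9/2, b^3 - 9/8b^2 - 63/4b - 81/8}.

A lex Gröbner basis eliminates variables successively. Here b^3 - 9/8b^2 - 63/4b - 81/8 depends only on b, with roots {-3, 33/16 - 3*sqrt(217)/16, 33/16 + 3*sqrt(217)/16}; lifting each root through the earlier basis elements recovers the full solutions.
  b = -3: the earlier basis element becomes a - 1 = 0, giving a = 1 — point (1, -3).
  b = 33/16 - 3*sqrt(217)/16: the earlier basis element becomes a + 1/4 + sqrt(217)/4 = 0, giving a = -sqrt(217)/4 - 1/4 — point (-sqrt(217)/4 - 1/4, 33/16 - 3*sqrt(217)/16).
  b = 33/16 + 3*sqrt(217)/16: the earlier basis element becomes a - sqrt(217)/4 + 1/4 = 0, giving a = -1/4 + sqrt(217)/4 — point (-1/4 + sqrt(217)/4, 33/16 + 3*sqrt(217)/16).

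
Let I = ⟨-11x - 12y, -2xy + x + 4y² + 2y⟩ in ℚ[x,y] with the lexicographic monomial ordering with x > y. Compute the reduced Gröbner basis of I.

G = {x + 12/11y, y² + 5/34y}

f_1 = -11x - 12y, LT = x.
f_2 = -2xy + x + 4y² + 2y, LT = xy.

S(f_1,f_2): lcm = xy. S = ½x + 34/11y² + y.
  leading term x: subtract (-1/22)·f_1 from ½x + 34/11y² + y → 34/11y² + 5/11y
  leading term y²: no divisor's leading term divides it; move 34/11y² to the remainder.
  leading term y: no divisor's leading term divides it; move 5/11y to the remainder.
  remainder 34/11y² + 5/11y ≠ 0; add g_3 = 34/11y² + 5/11y to the basis.

The other S-polynomials (S(f_1,g_3), S(f_2,g_3)) all reduce to 0 modulo the current basis, so we have a Gröbner basis.
Inter-reduce: drop elements whose leading term is divisible by another's, tail-reduce, and make monic.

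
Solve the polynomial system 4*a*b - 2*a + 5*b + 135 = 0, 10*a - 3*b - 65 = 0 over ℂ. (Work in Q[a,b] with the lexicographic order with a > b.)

{(2/5, -61/3), (5, -5)}

Compute a lex Gröbner basis by Buchberger's algorithm.
f_1 = 4*a*b - 2*a + 5*b + 135, LT = a*b.
f_2 = 10*a - 3*b - 65, LT = a.

S(f_1,f_2): lcm = a*b. S = -1/2*a + 3/10*b**2 + 31/4*b + 135/4.
  leading term a: subtract (-1/20)·f_2 from -1/2*a + 3/10*b**2 + 31/4*b + 135/4 → 3/10*b**2 + 38/5*b + 61/2
  leading term b**2: no divisor's leading term divides it; move 3/10*b**2 to the remainder.
  leading term b: no divisor's leading term divides it; move 38/5*b to the remainder.
  leading term 1: no divisor's leading term divides it; move 61/2 to the remainder.
  remainder 3/10*b**2 + 38/5*b + 61/2 ≠ 0; add h_3 = 3/10*b**2 + 38/5*b + 61/2 to the basis.

S(f_1,h_3): lcm = a*b**2. S = -155/6*a*b - 305/3*a + 5/4*b**2 + 135/4*b.
  leading term a*b: subtract (-155/24)·f_1 from -155/6*a*b - 305/3*a + 5/4*b**2 + 135/4*b → -1375/12*a + 5/4*b**2 + 1585/24*b + 6975/8
  leading term a: subtract (-275/24)·f_2 from -1375/12*a + 5/4*b**2 + 1585/24*b + 6975/8 → 5/4*b**2 + 95/3*b + 1525/12
  leading term b**2: subtract (25/6)·h_3 from 5/4*b**2 + 95/3*b + 1525/12 → 0
  remainder 0.

S(f_2,h_3): leading monomials are coprime, so the S-polynomial reduces to 0 (Buchberger's first criterion).
Every S-polynomial of the final basis reduces to 0, so we have a Gröbner basis.
Inter-reduce: drop elements whose leading term is divisible by another's, tail-reduce, and make monic.
Reduced Gröbner basis: {a - 3/10*b - 13/2, b**2 + 76/3*b + 305/3}.

Elimination: the polynomial b**2 + 76/3*b + 305/3 lies in the elimination ideal for b, so b ∈ {-61/3, -5}. For each such b, the remaining basis elements (now univariate) give the rest of the solution.
  b = -61/3: the earlier basis element becomes a - 2/5 = 0, giving a = 2/5 — point (2/5, -61/3).
  b = -5: the earlier basis element becomes a - 5 = 0, giving a = 5 — point (5, -5).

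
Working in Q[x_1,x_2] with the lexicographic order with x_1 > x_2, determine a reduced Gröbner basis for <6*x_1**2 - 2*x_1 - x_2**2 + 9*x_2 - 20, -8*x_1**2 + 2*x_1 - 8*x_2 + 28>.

G = {x_1 + 2*x_2**2 - 6*x_2 - 2, x_2**4 - 6*x_2**3 + 57/8*x_2**2 + 47/8*x_2}

The reduced Gröbner basis is the canonical form of the ideal for this ordering.

f_1 = 6*x_1**2 - 2*x_1 - x_2**2 + 9*x_2 - 20, LT = x_1**2.
f_2 = -8*x_1**2 + 2*x_1 - 8*x_2 + 28, LT = x_1**2.

S(f_1,f_2): lcm = x_1**2. S = -1/12*x_1 - 1/6*x_2**2 + 1/2*x_2 + 1/6.
  leading term x_1: no divisor's leading term divides it; move -1/12*x_1 to the remainder.
  leading term x_2**2: no divisor's leading term divides it; move -1/6*x_2**2 to the remainder.
  leading term x_2: no divisor's leading term divides it; move 1/2*x_2 to the remainder.
  leading term 1: no divisor's leading term divides it; move 1/6 to the remainder.
  remainder -1/12*x_1 - 1/6*x_2**2 + 1/2*x_2 + 1/6 ≠ 0; add g_3 = -1/12*x_1 - 1/6*x_2**2 + 1/2*x_2 + 1/6 to the basis.

S(f_1,g_3): lcm = x_1**2. S = -2*x_1*x_2**2 + 6*x_1*x_2 + 5/3*x_1 - 1/6*x_2**2 + 3/2*x_2 - 10/3.
  leading term x_1*x_2**2: subtract (24*x_2**2)·g_3 from -2*x_1*x_2**2 + 6*x_1*x_2 + 5/3*x_1 - 1/6*x_2**2 + 3/2*x_2 - 10/3 → 6*x_1*x_2 + 5/3*x_1 + 4*x_2**4 - 12*x_2**3 - 25/6*x_2**2 + 3/2*x_2 - 10/3
  leading term x_1*x_2: subtract (-72*x_2)·g_3 from 6*x_1*x_2 + 5/3*x_1 + 4*x_2**4 - 12*x_2**3 - 25/6*x_2**2 + 3/2*x_2 - 10/3 → 5/3*x_1 + 4*x_2**4 - 24*x_2**3 + 191/6*x_2**2 + 27/2*x_2 - 10/3
  leading term x_1: subtract (-20)·g_3 from 5/3*x_1 + 4*x_2**4 - 24*x_2**3 + 191/6*x_2**2 + 27/2*x_2 - 10/3 → 4*x_2**4 - 24*x_2**3 + 57/2*x_2**2 + 47/2*x_2
  leading term x_2**4: no divisor's leading term divides it; move 4*x_2**4 to the remainder.
  leading term x_2**3: no divisor's leading term divides it; move -24*x_2**3 to the remainder.
  leading term x_2**2: no divisor's leading term divides it; move 57/2*x_2**2 to the remainder.
  leading term x_2: no divisor's leading term divides it; move 47/2*x_2 to the remainder.
  remainder 4*x_2**4 - 24*x_2**3 + 57/2*x_2**2 + 47/2*x_2 ≠ 0; add g_4 = 4*x_2**4 - 24*x_2**3 + 57/2*x_2**2 + 47/2*x_2 to the basis.

The other S-polynomials (S(f_2,g_3), S(f_1,g_4), S(f_2,g_4), S(g_3,g_4)) all reduce to 0 modulo the current basis, so we have a Gröbner basis.
Inter-reduce: drop elements whose leading term is divisible by another's, tail-reduce, and make monic.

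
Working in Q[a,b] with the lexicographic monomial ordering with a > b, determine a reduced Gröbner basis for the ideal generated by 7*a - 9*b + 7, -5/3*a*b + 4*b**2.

G = {a - 9/7*b + 1, b**2 + 35/39*b}

f_1 = 7*a - 9*b + 7, LT = a.
f_2 = -5/3*a*b + 4*b**2, LT = a*b.

S(f_1,f_2): lcm = a*b. S = 39/35*b**2 + b.
  leading term b**2: no divisor's leading term divides it; move 39/35*b**2 to the remainder.
  leading term b: no divisor's leading term divides it; move b to the remainder.
  remainder 39/35*b**2 + b ≠ 0; add g_3 = 39/35*b**2 + b to the basis.

The other S-polynomials (S(f_1,g_3), S(f_2,g_3)) all reduce to 0 modulo the current basis, so we have a Gröbner basis.
Inter-reduce: drop elements whose leading term is divisible by another's, tail-reduce, and make monic.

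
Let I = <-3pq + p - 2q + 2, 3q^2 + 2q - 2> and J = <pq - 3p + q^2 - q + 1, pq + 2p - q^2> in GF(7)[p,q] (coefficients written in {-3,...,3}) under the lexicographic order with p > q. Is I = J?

Two ideals are equal iff their reduced Gröbner bases coincide (the reduced basis is unique for a fixed ordering).
Buchberger on the first generating set:
f_1 = -3pq + p - 2q + 2, LT = pq.
f_2 = 3q^2 + 2q - 2, LT = q^2.

S(f_1,f_2): lcm = pq^2. S = -pq + 3p + 3q^2 - 3q.
  leading term pq: subtract (-2)·f_1 from -pq + 3p + 3q^2 - 3q → -2p + 3q^2 - 3
  leading term p: no divisor's leading term divides it; move -2p to the remainder.
  leading term q^2: subtract (1)·f_2 from 3q^2 - 3 → -2q - 1
  leading term q: no divisor's leading term divides it; move -2q to the remainder.
  leading term 1: no divisor's leading term divides it; move -1 to the remainder.
  remainder -2p - 2q - 1 ≠ 0; add g_3 = -2p - 2q - 1 to the basis.

S(f_1,g_3): lcm = pq. S = 2p - q^2 - q - 3.
  leading term p: subtract (-1)·g_3 from 2p - q^2 - q - 3 → -q^2 - 3q + 3
  leading term q^2: subtract (2)·f_2 from -q^2 - 3q + 3 → 0
  remainder 0.

S(f_2,g_3): leading monomials are coprime, so the S-polynomial reduces to 0 (Buchberger's first criterion).
Every S-polynomial of the final basis reduces to 0, so we have a Gröbner basis.
Inter-reduce: drop elements whose leading term is divisible by another's, tail-reduce, and make monic.
Reduced Gröbner basis: {p + q - 3, q^2 + 3q - 3}.

Buchberger on the second generating set:
h_1 = pq - 3p + q^2 - q + 1, LT = pq.
h_2 = pq + 2p - q^2, LT = pq.

S(h_1,h_2): lcm = pq. S = 2p + 2q^2 - q + 1.
  leading term p: no divisor's leading term divides it; move 2p to the remainder.
  leading term q^2: no divisor's leading term divides it; move 2q^2 to the remainder.
  leading term q: no divisor's leading term divides it; move -q to the remainder.
  leading term 1: no divisor's leading term divides it; move 1 to the remainder.
  remainder 2p + 2q^2 - q + 1 ≠ 0; add k_3 = 2p + 2q^2 - q + 1 to the basis.

S(h_1,k_3): lcm = pq. S = -3p - q^3 - 2q^2 + 2q + 1.
  leading term p: subtract (2)·k_3 from -3p - q^3 - 2q^2 + 2q + 1 → -q^3 + q^2 - 3q - 1
  leading term q^3: no divisor's leading term divides it; move -q^3 to the remainder.
  leading term q^2: no divisor's leading term divides it; move q^2 to the remainder.
  leading term q: no divisor's leading term divides it; move -3q to the remainder.
  leading term 1: no divisor's leading term divides it; move -1 to the remainder.
  remainder -q^3 + q^2 - 3q - 1 ≠ 0; add k_4 = -q^3 + q^2 - 3q - 1 to the basis.

S(h_2,k_3): lcm = pq. S = 2p - q^3 + 3q^2 + 3q.
  leading term p: subtract (1)·k_3 from 2p - q^3 + 3q^2 + 3q → -q^3 + q^2 - 3q - 1
  leading term q^3: subtract (1)·k_4 from -q^3 + q^2 - 3q - 1 → 0
  remainder 0.

S(h_1,k_4): lcm = pq^3. S = -2pq^2 - 3pq - p + q^4 - q^3 + q^2.
  leading term pq^2: subtract (-2q)·h_1 from -2pq^2 - 3pq - p + q^4 - q^3 + q^2 → -2pq - p + q^4 + q^3 - q^2 + 2q
  leading term pq: subtract (-2)·h_1 from -2pq - p + q^4 + q^3 - q^2 + 2q → q^4 + q^3 + q^2 + 2
  leading term q^4: subtract (-q)·k_4 from q^4 + q^3 + q^2 + 2 → 2q^3 - 2q^2 - q + 2
  leading term q^3: subtract (-2)·k_4 from 2q^3 - 2q^2 - q + 2 → 0
  remainder 0.

S(h_2,k_4): lcm = pq^3. S = 3pq^2 - 3pq - p - q^4.
  leading term pq^2: subtract (3q)·h_1 from 3pq^2 - 3pq - p - q^4 → -pq - p - q^4 - 3q^3 + 3q^2 - 3q
  leading term pq: subtract (-1)·h_1 from -pq - p - q^4 - 3q^3 + 3q^2 - 3q → 3p - q^4 - 3q^3 - 3q^2 + 3q + 1
  leading term p: subtract (-2)·k_3 from 3p - q^4 - 3q^3 - 3q^2 + 3q + 1 → -q^4 - 3q^3 + q^2 + q + 3
  leading term q^4: subtract (q)·k_4 from -q^4 - 3q^3 + q^2 + q + 3 → 3q^3 - 3q^2 + 2q + 3
  leading term q^3: subtract (-3)·k_4 from 3q^3 - 3q^2 + 2q + 3 → 0
  remainder 0.

S(k_3,k_4): leading monomials are coprime, so the S-polynomial reduces to 0 (Buchberger's first criterion).
Every S-polynomial of the final basis reduces to 0, so we have a Gröbner basis.
Inter-reduce: drop elements whose leading term is divisible by another's, tail-reduce, and make monic.
Reduced Gröbner basis: {p + q^2 + 3q - 3, q^3 - q^2 + 3q + 1}.

Since the reduced bases disagree, the two ideals are not the same.

No, the ideals differ.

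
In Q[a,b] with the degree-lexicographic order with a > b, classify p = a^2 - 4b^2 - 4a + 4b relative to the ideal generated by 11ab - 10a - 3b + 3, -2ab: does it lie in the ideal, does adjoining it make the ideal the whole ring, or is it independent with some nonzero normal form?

a^2 - 4b^2 - 4a + 4b is independent of I; its normal form modulo I is 111/100b - 111/100.

First compute the reduced Gröbner basis of I by Buchberger's algorithm.
f_1 = 11ab - 10a - 3b + 3, LT = ab.
f_2 = -2ab, LT = ab.

S(f_1,f_2): lcm = ab. S = -10/11a - 3/11b + 3/11.
  leading term a: no divisor's leading term divides it; move -10/11a to the remainder.
  leading term b: no divisor's leading term divides it; move -3/11b to the remainder.
  leading term 1: no divisor's leading term divides it; move 3/11 to the remainder.
  remainder -10/11a - 3/11b + 3/11 ≠ 0; add h_3 = -10/11a - 3/11b + 3/11 to the basis.

S(f_1,h_3): lcm = ab. S = -3/10b^2 - 10/11a + 3/110b + 3/11.
  leading term b^2: no divisor's leading term divides it; move -3/10b^2 to the remainder.
  leading term a: subtract (1)·h_3 from -10/11a + 3/110b + 3/11 → 3/10b
  leading term b: no divisor's leading term divides it; move 3/10b to the remainder.
  remainder -3/10b^2 + 3/10b ≠ 0; add h_4 = -3/10b^2 + 3/10b to the basis.

The other S-polynomials (S(f_2,h_3), S(f_1,h_4), S(f_2,h_4), S(h_3,h_4)) all reduce to 0 modulo the current basis, so we have a Gröbner basis.
Inter-reduce: drop elements whose leading term is divisible by another's, tail-reduce, and make monic.
Reduced Gröbner basis: {b^2 - b, a + 3/10b - 3/10}.
Label its elements g_1 = b^2 - b, g_2 = a + 3/10b - 3/10.

Reduce p = a^2 - 4b^2 - 4a + 4b modulo G:
  leading term a^2: subtract (a)·g_2 from a^2 - 4b^2 - 4a + 4b → -3/10ab - 4b^2 - 37/10a + 4b
  leading term ab: subtract (-3/10b)·g_2 from -3/10ab - 4b^2 - 37/10a + 4b → -391/100b^2 - 37/10a + 391/100b
  leading term b^2: subtract (-391/100)·g_1 from -391/100b^2 - 37/10a + 391/100b → -37/10a
  leading term a: subtract (-37/10)·g_2 from -37/10a → 111/100b - 111/100
  leading term b: no divisor's leading term divides it; move 111/100b to the remainder.
  leading term 1: no divisor's leading term divides it; move -111/100 to the remainder.
  normal form = 111/100b - 111/100.
The normal form is nonzero, so p ∉ I. Since p minus its normal form lies in I, I + (p) = I + (r) where r = 111/100b - 111/100; decide whether this ideal is the whole ring.
Run Buchberger on G together with r (pairs among the g_i already reduce to 0 since G is a Gröbner basis):
g_1 = b^2 - b, LT = b^2.
g_2 = a + 3/10b - 3/10, LT = a.
r = 111/100b - 111/100, LT = b.

The S-polynomials (S(g_1,g_2), S(g_1,r), S(g_2,r)) all reduce to 0 modulo the current basis, so we have a Gröbner basis.
Inter-reduce: drop elements whose leading term is divisible by another's, tail-reduce, and make monic.
Reduced Gröbner basis: {a, b - 1}.
The reduced Gröbner basis of I + (p) is {a, b - 1} ≠ {1}, a proper ideal, so the enlarged system stays consistent: p is independent of I, with normal form 111/100b - 111/100.

Ideal membership is decidable via reduction modulo a Gröbner basis.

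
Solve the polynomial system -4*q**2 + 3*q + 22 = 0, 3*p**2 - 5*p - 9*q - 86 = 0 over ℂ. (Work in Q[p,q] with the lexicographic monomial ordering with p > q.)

{(-4, -2), (17/3, -2), (5/6 - sqrt(1354)/6, 11/4), (5/6 + sqrt(1354)/6, 11/4)}

Compute a lex Gröbner basis by Buchberger's algorithm.
f_1 = -4*q**2 + 3*q + 22, LT = q**2.
f_2 = 3*p**2 - 5*p - 9*q - 86, LT = p**2.

The S-polynomials (S(f_1,f_2)) all reduce to 0 modulo the current basis, so we have a Gröbner basis.
Inter-reduce: drop elements whose leading term is divisible by another's, tail-reduce, and make monic.
Reduced Gröbner basis: {p**2 - 5/3*p - 3*q - 86/3, q**2 - 3/4*q - 11/2}.

Since the basis is lex-ordered, q**2 - 3/4*q - 11/2 is univariate in q. Its roots are {-2, 11/4}. Back-substituting each root into the other basis elements fixes the other coordinates.
  q = -2: the earlier basis element becomes p**2 - 5/3*p - 68/3 = 0, giving p = -4, 17/3 — points (-4, -2), (17/3, -2).
  q = 11/4: the earlier basis element becomes p**2 - 5/3*p - 443/12 = 0, giving p = 5/6 - sqrt(1354)/6, 5/6 + sqrt(1354)/6 — points (5/6 - sqrt(1354)/6, 11/4), (5/6 + sqrt(1354)/6, 11/4).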